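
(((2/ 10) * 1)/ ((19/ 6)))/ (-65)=-6/ 6175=-0.00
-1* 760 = -760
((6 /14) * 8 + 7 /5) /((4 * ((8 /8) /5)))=169 /28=6.04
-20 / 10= -2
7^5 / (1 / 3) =50421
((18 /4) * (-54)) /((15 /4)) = -324 /5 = -64.80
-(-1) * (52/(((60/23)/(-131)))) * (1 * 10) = -78338/3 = -26112.67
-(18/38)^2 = -81/361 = -0.22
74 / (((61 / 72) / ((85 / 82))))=226440 / 2501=90.54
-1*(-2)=2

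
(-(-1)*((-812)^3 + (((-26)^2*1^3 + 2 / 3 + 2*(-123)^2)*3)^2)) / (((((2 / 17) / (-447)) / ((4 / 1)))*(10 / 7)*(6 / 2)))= -143216746105328 / 5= -28643349221065.60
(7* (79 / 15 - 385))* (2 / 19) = -279.80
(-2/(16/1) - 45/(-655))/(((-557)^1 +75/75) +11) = 59/571160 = 0.00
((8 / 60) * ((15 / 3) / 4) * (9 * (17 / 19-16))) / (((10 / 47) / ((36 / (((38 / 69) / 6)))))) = -75390021 / 1805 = -41767.32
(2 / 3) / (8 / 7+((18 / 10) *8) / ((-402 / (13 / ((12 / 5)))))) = 938 / 1335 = 0.70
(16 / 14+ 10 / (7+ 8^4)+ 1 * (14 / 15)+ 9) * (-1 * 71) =-338871569 / 430815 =-786.58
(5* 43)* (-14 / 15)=-602 / 3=-200.67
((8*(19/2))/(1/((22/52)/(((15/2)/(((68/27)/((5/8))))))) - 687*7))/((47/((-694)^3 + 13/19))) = 50671333415296/450428119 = 112495.94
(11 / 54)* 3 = 11 / 18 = 0.61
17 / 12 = 1.42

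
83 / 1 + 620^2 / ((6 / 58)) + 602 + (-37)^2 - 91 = 11153489 / 3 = 3717829.67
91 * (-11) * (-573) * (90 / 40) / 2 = 5162157 / 8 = 645269.62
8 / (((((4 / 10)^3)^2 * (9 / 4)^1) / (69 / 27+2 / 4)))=859375 / 324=2652.39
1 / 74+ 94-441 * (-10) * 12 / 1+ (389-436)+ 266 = 3939243 / 74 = 53233.01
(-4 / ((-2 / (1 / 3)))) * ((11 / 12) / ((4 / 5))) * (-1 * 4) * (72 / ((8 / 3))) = -165 / 2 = -82.50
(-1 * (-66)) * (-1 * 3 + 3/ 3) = -132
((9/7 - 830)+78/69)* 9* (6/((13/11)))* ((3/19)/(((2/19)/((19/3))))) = -359235.05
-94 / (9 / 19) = -1786 / 9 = -198.44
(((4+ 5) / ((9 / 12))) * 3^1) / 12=3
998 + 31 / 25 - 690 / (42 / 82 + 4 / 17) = 991851 / 13025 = 76.15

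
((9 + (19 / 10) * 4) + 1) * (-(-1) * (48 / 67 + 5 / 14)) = 44308 / 2345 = 18.89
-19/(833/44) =-836/833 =-1.00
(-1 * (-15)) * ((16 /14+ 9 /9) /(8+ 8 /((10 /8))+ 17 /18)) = 20250 /9667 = 2.09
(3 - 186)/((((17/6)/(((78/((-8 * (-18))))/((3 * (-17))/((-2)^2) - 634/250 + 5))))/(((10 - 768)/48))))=-37568375/699448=-53.71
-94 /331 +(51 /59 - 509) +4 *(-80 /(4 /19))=-39613006 /19529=-2028.42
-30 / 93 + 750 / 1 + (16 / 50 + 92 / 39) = 22739972 / 30225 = 752.36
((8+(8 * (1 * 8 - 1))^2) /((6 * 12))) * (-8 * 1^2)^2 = 8384 /3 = 2794.67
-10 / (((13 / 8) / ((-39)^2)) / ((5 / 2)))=-23400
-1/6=-0.17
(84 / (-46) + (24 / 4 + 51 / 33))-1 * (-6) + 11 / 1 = 5748 / 253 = 22.72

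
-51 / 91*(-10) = 510 / 91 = 5.60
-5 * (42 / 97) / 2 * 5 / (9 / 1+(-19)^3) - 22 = -584695 / 26578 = -22.00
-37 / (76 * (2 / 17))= -4.14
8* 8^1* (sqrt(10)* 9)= 576* sqrt(10)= 1821.47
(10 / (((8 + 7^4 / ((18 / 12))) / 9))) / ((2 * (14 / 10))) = 675 / 33782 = 0.02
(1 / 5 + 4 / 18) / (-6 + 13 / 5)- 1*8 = -1243 / 153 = -8.12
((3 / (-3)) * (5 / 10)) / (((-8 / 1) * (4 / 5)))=5 / 64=0.08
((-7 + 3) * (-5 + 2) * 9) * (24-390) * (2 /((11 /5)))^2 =-3952800 /121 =-32667.77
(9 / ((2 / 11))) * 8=396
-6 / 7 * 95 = -570 / 7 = -81.43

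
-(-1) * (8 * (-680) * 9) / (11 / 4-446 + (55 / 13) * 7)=2545920 / 21509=118.37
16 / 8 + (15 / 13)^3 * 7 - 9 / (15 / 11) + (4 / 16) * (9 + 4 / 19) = 7059519 / 834860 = 8.46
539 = 539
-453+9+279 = -165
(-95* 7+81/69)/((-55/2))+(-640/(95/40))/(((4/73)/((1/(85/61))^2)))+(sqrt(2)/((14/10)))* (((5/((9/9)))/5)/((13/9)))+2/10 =-2507.76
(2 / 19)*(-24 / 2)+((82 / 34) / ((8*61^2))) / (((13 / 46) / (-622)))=-45044555 / 31248958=-1.44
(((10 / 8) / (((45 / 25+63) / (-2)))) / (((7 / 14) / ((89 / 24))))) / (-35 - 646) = 2225 / 5295456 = 0.00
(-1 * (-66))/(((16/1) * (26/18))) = 2.86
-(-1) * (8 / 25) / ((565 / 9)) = 72 / 14125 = 0.01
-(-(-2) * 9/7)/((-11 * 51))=6/1309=0.00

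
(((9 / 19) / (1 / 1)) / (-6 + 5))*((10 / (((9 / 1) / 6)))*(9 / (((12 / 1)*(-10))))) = 9 / 38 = 0.24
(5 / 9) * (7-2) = 25 / 9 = 2.78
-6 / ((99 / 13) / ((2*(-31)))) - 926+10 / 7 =-202292 / 231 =-875.72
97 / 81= 1.20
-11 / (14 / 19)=-209 / 14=-14.93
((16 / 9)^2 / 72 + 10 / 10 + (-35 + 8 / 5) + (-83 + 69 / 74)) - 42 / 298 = -4604325383 / 40189770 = -114.56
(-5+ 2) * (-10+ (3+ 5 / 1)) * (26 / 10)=78 / 5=15.60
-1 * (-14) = 14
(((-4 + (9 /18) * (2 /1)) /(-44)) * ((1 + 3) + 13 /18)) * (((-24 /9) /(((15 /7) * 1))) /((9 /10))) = -1190 /2673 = -0.45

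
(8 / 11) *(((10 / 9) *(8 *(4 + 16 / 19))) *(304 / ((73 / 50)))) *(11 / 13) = 47104000 / 8541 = 5515.05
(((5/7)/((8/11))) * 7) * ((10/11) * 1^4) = 6.25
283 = 283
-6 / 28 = -3 / 14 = -0.21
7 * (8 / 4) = 14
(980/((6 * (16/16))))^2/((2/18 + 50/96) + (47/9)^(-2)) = 8486094400/212683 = 39900.20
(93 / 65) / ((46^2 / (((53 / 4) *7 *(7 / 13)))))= 241521 / 7152080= 0.03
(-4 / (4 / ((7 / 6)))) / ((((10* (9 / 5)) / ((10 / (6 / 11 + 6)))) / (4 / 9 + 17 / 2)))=-61985 / 69984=-0.89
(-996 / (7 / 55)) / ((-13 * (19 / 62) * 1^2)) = 3396360 / 1729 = 1964.35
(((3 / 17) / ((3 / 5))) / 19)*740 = 3700 / 323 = 11.46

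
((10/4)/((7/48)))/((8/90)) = 1350/7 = 192.86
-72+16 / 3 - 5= -215 / 3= -71.67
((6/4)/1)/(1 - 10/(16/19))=-4/29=-0.14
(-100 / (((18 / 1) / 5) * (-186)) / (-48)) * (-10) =625 / 20088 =0.03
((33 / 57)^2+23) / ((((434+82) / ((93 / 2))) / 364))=11882052 / 15523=765.45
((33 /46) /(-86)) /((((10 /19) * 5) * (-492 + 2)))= 627 /96922000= 0.00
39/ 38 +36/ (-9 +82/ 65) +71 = 1287791/ 19114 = 67.37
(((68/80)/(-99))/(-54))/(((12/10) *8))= 17/1026432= 0.00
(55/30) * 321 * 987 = 1161699/2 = 580849.50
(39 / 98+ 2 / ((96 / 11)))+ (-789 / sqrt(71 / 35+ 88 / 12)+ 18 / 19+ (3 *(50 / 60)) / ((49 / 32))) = 143321 / 44688 - 789 *sqrt(103215) / 983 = -254.66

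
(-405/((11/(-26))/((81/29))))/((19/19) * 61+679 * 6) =170586/263813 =0.65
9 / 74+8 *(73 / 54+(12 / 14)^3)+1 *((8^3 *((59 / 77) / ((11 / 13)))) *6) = 232003681925 / 82922994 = 2797.82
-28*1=-28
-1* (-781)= 781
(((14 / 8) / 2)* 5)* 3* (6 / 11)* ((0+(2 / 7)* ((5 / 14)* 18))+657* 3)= 4350105 / 308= 14123.72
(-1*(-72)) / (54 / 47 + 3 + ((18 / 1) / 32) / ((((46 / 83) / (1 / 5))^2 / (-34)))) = 477369600 / 10995067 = 43.42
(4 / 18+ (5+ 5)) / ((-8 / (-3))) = 23 / 6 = 3.83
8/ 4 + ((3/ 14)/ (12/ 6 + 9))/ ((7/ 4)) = 1084/ 539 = 2.01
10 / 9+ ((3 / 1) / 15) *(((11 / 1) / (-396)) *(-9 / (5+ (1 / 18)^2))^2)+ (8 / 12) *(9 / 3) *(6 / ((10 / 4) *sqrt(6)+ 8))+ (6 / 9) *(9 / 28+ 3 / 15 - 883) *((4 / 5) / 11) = -91856558177156 / 2412765657225 - 60 *sqrt(6) / 53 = -40.84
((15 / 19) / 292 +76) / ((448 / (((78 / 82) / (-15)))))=-5481619 / 509528320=-0.01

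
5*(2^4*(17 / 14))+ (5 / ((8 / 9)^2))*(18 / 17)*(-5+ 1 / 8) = 1964275 / 30464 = 64.48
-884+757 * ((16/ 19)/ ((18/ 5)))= -120884/ 171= -706.92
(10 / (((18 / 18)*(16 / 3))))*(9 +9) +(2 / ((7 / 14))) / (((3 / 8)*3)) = 1343 / 36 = 37.31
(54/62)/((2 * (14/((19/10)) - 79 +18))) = -513/63178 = -0.01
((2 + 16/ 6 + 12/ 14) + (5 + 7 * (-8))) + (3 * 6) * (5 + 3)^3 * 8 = 1547333/ 21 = 73682.52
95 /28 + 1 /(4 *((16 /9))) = 1583 /448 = 3.53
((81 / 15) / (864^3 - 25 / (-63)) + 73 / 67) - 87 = -1169425519033693 / 13612145549495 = -85.91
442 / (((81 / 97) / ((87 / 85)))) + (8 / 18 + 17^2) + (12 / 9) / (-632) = 17729609 / 21330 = 831.21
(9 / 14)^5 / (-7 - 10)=-59049 / 9143008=-0.01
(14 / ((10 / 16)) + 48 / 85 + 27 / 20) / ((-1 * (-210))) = 1181 / 10200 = 0.12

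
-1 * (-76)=76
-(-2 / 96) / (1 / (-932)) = -233 / 12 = -19.42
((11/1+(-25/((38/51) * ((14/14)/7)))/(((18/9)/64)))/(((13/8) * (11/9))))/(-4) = 2566638/2717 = 944.66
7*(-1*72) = -504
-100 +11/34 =-3389/34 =-99.68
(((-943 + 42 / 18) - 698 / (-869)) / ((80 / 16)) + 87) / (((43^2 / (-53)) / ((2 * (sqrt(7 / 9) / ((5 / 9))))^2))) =5859628908 / 200847625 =29.17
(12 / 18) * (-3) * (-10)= 20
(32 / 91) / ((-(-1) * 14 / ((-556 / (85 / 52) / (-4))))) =8896 / 4165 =2.14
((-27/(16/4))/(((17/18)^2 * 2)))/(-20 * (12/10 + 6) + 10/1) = 2187/77452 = 0.03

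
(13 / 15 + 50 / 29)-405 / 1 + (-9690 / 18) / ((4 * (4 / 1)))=-3034943 / 6960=-436.06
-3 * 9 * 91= -2457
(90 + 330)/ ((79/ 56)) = 297.72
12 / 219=4 / 73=0.05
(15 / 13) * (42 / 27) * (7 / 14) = 35 / 39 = 0.90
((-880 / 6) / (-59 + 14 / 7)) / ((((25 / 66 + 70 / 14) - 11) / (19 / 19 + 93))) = -909920 / 21147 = -43.03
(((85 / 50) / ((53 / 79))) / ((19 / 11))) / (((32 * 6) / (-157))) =-2319361 / 1933440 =-1.20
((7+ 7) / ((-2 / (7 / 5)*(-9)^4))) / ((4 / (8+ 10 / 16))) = -1127 / 349920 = -0.00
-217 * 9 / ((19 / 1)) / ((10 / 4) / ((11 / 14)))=-3069 / 95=-32.31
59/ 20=2.95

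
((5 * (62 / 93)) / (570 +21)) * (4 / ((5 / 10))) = 80 / 1773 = 0.05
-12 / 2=-6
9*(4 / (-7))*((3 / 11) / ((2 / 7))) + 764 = 759.09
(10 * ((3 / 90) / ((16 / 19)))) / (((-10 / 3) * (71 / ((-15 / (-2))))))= -57 / 4544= -0.01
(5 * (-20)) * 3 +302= 2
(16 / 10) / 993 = 8 / 4965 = 0.00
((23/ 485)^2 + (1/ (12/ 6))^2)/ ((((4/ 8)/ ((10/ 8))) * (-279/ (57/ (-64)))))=4509479/ 2240094720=0.00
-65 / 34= -1.91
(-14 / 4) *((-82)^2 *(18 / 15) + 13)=-282863 / 10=-28286.30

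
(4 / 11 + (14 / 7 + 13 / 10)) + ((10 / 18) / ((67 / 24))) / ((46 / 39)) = 649623 / 169510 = 3.83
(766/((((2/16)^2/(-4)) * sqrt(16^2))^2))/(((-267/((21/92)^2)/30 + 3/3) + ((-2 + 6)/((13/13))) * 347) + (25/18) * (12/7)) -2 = 427008986/2691347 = 158.66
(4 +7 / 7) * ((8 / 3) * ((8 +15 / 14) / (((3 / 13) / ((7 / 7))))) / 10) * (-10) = -33020 / 63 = -524.13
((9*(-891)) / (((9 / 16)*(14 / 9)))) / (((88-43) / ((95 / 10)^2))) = -643302 / 35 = -18380.06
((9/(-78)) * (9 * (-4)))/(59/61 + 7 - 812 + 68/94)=-25803/4990024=-0.01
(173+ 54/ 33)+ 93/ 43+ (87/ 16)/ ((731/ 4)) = 5687525/ 32164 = 176.83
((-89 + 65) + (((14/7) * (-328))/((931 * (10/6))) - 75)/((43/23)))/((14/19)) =-12879099/147490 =-87.32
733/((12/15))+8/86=157611/172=916.34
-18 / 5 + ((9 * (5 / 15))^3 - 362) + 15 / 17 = -28706 / 85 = -337.72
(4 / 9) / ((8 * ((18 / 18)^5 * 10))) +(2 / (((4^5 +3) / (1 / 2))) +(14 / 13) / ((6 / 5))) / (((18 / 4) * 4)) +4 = 2249081 / 554580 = 4.06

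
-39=-39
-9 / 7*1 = -9 / 7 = -1.29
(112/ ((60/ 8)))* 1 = 224/ 15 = 14.93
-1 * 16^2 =-256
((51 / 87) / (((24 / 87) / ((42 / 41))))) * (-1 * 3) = -6.53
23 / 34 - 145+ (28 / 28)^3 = -4873 / 34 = -143.32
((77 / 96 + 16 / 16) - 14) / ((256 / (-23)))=26933 / 24576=1.10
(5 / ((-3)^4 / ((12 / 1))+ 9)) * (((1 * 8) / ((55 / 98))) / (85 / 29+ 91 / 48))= 207872 / 221727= 0.94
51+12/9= 157/3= 52.33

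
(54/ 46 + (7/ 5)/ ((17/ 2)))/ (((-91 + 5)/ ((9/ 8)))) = -23553/ 1345040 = -0.02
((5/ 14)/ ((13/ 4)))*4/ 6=20/ 273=0.07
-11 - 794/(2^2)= -419/2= -209.50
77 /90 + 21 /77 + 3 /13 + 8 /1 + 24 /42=894637 /90090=9.93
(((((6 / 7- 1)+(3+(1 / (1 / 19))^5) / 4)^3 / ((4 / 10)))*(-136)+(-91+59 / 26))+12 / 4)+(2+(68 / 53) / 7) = -19059766559477280106726713 / 236327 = -80649974651551790979.14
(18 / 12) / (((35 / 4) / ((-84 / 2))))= -36 / 5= -7.20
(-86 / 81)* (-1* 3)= 86 / 27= 3.19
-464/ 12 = -116/ 3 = -38.67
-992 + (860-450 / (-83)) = -126.58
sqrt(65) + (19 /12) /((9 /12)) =19 /9 + sqrt(65) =10.17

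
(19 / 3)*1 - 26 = -59 / 3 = -19.67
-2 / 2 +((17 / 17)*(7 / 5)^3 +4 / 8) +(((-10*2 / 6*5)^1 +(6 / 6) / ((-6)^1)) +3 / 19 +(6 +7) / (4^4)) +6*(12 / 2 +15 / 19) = 48073681 / 1824000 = 26.36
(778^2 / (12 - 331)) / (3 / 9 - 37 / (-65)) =-29507595 / 14036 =-2102.28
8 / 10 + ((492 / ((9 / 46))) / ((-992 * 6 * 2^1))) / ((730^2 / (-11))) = 1903102853 / 2378865600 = 0.80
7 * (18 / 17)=126 / 17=7.41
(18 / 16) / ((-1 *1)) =-9 / 8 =-1.12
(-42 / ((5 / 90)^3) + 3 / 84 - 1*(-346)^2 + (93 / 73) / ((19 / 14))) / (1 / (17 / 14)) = -240752264589 / 543704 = -442800.25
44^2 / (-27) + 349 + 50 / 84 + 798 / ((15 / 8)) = 1329599 / 1890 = 703.49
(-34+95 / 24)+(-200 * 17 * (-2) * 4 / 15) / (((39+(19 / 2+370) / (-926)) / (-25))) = -2066505149 / 1715256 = -1204.78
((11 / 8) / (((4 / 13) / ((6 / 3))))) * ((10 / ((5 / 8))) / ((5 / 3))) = 429 / 5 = 85.80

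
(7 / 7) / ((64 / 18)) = 9 / 32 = 0.28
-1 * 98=-98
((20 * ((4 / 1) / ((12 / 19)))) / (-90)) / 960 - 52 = -673939 / 12960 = -52.00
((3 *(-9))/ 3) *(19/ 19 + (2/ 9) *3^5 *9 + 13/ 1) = -4500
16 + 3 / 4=67 / 4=16.75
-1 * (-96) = 96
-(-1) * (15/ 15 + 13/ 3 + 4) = 28/ 3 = 9.33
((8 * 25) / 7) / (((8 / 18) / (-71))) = -31950 / 7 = -4564.29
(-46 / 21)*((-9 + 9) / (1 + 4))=0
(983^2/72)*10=4831445/36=134206.81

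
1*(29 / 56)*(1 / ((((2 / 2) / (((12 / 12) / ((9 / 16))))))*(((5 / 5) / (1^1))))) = 58 / 63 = 0.92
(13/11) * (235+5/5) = 278.91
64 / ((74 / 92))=2944 / 37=79.57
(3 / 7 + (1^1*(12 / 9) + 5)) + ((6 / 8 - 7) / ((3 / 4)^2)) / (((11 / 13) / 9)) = -25738 / 231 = -111.42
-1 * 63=-63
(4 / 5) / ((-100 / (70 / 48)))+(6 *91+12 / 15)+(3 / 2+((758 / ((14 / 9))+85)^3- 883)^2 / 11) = 2479778144962387324634647 / 776483400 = 3193600977126345.94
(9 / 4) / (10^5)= 9 / 400000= 0.00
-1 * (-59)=59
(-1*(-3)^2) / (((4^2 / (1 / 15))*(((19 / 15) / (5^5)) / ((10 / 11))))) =-140625 / 1672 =-84.11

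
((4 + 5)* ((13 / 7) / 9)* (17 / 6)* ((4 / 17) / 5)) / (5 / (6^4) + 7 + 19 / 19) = 0.03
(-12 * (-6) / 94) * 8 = 288 / 47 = 6.13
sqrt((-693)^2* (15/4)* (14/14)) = 693* sqrt(15)/2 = 1341.99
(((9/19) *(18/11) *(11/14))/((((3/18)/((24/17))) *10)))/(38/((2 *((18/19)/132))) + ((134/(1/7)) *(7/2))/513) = 157464/810012175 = 0.00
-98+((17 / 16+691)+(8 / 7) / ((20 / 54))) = 334403 / 560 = 597.15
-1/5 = -0.20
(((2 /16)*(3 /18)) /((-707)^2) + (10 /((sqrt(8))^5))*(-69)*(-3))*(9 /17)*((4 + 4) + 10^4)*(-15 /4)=-174795975*sqrt(2) /1088 - 56295 /67979464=-227204.82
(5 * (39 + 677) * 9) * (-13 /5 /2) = -41886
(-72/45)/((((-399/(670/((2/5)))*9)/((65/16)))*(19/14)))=21775/9747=2.23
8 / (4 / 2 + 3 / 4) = 32 / 11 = 2.91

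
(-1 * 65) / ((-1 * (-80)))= -13 / 16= -0.81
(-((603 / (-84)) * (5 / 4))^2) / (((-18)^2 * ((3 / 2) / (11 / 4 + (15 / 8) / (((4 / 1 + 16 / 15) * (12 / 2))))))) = -383697275 / 823689216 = -0.47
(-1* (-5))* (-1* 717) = -3585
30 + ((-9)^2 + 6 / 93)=3443 / 31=111.06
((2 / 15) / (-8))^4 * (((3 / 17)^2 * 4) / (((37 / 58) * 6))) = 29 / 11548440000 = 0.00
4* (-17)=-68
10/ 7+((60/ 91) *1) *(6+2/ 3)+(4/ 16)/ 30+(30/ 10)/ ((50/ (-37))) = 197243/ 54600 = 3.61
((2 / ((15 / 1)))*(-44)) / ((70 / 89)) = -3916 / 525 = -7.46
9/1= 9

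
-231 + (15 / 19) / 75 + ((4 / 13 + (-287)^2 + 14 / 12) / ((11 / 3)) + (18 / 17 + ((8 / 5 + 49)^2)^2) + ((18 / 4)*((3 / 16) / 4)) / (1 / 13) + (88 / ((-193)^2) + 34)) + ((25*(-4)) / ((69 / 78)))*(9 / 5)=20822487322002496095429 / 3165709072240000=6577511.34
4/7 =0.57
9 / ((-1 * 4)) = -9 / 4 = -2.25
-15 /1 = -15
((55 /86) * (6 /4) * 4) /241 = 165 /10363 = 0.02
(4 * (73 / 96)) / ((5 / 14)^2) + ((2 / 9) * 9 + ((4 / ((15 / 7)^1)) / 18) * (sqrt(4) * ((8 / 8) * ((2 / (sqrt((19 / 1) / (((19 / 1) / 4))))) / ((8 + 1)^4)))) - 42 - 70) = -763089947 / 8857350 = -86.15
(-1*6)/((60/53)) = -53/10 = -5.30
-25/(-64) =25/64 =0.39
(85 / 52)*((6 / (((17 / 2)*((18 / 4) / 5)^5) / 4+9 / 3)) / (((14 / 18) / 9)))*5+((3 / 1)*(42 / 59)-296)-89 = -1519875236989 / 6091726459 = -249.50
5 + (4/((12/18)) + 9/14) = 163/14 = 11.64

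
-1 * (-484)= 484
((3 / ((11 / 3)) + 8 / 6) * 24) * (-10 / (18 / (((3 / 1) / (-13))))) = 2840 / 429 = 6.62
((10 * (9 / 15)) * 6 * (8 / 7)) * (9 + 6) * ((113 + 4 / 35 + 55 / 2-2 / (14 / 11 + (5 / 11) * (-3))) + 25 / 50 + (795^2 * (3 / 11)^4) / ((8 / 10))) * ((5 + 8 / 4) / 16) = 250918998777 / 204974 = 1224150.37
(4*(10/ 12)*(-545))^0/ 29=1/ 29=0.03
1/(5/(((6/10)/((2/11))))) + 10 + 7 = 883/50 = 17.66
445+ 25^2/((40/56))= 1320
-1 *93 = -93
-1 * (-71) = 71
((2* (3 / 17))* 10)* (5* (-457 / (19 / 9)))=-1233900 / 323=-3820.12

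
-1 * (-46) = 46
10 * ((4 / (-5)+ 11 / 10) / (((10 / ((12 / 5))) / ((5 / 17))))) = 18 / 85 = 0.21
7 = 7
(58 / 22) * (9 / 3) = 87 / 11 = 7.91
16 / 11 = 1.45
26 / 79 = 0.33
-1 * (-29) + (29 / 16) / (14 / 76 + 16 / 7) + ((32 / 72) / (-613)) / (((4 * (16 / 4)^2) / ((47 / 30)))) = 5748011749 / 193315680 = 29.73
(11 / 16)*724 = 1991 / 4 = 497.75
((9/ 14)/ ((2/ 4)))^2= 81/ 49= 1.65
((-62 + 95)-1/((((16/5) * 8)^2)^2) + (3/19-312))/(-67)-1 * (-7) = 3814199406179/341718335488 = 11.16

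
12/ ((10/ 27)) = 162/ 5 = 32.40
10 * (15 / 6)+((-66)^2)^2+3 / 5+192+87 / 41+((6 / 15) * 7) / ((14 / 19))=18974959.52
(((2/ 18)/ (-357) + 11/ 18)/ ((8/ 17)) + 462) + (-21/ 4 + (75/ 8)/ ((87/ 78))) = 40906073/ 87696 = 466.45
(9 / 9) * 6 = 6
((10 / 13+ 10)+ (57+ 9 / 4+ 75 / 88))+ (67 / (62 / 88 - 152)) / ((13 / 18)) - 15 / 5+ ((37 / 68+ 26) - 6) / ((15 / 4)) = 47084451097 / 647326680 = 72.74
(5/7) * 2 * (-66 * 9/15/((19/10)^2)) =-39600/2527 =-15.67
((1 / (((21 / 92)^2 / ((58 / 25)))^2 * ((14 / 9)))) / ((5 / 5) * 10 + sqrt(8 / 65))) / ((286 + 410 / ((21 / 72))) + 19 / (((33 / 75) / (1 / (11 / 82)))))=23692780800832 / 373846293272025 - 1822521600064 * sqrt(130) / 9346157331800625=0.06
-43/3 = -14.33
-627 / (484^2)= -57 / 21296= -0.00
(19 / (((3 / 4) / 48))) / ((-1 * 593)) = -1216 / 593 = -2.05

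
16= 16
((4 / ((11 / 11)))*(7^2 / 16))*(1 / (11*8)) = 49 / 352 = 0.14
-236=-236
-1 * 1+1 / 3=-2 / 3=-0.67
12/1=12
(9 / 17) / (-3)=-3 / 17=-0.18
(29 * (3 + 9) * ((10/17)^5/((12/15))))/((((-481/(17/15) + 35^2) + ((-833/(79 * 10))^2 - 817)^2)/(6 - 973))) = -16384156822245000000000/368583807577491207395897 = -0.04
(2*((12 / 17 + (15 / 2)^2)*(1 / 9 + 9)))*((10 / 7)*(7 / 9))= 1153.18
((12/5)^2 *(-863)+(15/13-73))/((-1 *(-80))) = -63.03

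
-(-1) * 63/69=21/23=0.91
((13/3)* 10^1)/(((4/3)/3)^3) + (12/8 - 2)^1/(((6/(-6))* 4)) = 15799/32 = 493.72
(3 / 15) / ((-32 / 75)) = -15 / 32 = -0.47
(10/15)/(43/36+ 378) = 24/13651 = 0.00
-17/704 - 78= -54929/704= -78.02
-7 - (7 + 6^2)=-50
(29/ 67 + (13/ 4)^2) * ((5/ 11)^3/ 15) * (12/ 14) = 294675/ 4993912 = 0.06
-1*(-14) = 14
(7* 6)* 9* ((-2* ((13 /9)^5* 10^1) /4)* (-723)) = 6263712910 /729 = 8592198.78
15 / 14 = 1.07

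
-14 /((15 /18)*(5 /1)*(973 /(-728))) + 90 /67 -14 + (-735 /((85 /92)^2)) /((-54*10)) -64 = -43933601996 /605577825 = -72.55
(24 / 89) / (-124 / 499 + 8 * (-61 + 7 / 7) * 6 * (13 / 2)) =-2994 / 207846239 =-0.00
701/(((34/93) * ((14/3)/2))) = 821.76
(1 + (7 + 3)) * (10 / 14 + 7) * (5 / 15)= 28.29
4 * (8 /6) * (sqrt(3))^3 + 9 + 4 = 13 + 16 * sqrt(3) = 40.71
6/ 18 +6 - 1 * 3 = 10/ 3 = 3.33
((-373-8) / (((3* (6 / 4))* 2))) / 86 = -127 / 258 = -0.49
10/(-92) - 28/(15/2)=-3.84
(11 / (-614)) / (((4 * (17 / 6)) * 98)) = -33 / 2045848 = -0.00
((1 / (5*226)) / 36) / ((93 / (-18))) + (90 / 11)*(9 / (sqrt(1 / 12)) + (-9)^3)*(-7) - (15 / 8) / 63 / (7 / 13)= 9459865598497 / 226574040 - 11340*sqrt(3) / 11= 39966.18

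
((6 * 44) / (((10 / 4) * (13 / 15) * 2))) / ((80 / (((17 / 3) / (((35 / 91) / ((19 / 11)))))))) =969 / 50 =19.38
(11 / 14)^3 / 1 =1331 / 2744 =0.49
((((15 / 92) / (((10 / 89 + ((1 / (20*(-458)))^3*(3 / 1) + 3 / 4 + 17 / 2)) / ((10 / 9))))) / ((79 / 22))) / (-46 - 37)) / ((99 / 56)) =-95764481881600000 / 2607705405092501427501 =-0.00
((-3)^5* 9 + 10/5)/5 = -437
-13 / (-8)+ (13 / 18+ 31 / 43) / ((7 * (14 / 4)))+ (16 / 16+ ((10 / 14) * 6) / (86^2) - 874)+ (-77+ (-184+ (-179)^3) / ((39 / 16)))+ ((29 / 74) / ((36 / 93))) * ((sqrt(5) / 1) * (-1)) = -199623761380747 / 84802536 - 899 * sqrt(5) / 888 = -2353985.66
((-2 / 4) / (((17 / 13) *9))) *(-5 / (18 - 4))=65 / 4284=0.02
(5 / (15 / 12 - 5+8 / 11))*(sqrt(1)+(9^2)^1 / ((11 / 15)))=-24520 / 133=-184.36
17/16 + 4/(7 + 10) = 353/272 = 1.30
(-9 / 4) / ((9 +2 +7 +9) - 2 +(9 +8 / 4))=-1 / 16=-0.06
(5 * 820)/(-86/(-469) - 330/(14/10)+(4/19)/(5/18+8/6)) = -264879475/15207974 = -17.42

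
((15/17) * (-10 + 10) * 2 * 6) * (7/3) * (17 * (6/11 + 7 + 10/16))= 0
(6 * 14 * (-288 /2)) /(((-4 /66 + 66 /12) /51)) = -40715136 /359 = -113412.64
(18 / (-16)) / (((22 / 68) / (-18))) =1377 / 22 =62.59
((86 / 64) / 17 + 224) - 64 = 160.08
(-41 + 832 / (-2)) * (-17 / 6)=7769 / 6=1294.83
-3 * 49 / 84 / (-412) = 7 / 1648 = 0.00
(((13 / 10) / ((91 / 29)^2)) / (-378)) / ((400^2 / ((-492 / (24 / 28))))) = 34481 / 27518400000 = 0.00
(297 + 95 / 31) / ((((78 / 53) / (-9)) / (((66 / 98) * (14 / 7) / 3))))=-16269198 / 19747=-823.88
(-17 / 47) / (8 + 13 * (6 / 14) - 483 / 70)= -1190 / 21949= -0.05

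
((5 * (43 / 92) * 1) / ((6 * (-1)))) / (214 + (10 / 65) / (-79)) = -220805 / 121316352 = -0.00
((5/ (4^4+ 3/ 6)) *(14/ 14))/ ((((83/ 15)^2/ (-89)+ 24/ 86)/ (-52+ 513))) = -441061750/ 3187839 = -138.36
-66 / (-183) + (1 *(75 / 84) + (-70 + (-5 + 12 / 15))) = -72.95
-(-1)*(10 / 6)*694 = 3470 / 3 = 1156.67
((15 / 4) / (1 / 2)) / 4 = 1.88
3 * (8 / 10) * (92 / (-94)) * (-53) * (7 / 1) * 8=1638336 / 235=6971.64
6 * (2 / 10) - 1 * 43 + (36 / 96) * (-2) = -851 / 20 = -42.55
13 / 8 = 1.62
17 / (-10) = -17 / 10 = -1.70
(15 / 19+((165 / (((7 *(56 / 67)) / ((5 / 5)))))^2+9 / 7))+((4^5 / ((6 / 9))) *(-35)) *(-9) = 1414955111667 / 2919616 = 484637.40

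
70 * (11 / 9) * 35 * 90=269500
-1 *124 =-124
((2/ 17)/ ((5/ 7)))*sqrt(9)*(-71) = -2982/ 85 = -35.08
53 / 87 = 0.61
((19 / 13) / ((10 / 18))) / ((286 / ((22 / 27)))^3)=19 / 312314535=0.00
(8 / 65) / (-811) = -8 / 52715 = -0.00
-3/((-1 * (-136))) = -3/136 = -0.02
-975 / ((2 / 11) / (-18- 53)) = 761475 / 2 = 380737.50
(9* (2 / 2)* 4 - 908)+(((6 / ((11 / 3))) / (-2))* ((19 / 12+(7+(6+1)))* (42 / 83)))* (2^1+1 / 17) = -146957 / 166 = -885.28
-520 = -520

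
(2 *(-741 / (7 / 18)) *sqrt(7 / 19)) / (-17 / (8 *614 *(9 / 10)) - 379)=31034016 *sqrt(133) / 58642507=6.10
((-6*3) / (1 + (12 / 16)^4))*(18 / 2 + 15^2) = -1078272 / 337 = -3199.62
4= 4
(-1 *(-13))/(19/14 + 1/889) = 3302/345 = 9.57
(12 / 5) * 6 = 72 / 5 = 14.40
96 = 96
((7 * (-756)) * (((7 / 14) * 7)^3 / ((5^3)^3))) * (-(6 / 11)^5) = 1764331632 / 314552734375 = 0.01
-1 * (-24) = 24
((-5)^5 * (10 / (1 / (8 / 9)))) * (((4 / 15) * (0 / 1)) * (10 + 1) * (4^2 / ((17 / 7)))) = 0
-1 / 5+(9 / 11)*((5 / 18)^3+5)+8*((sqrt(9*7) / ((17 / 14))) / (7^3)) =48*sqrt(7) / 833+139297 / 35640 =4.06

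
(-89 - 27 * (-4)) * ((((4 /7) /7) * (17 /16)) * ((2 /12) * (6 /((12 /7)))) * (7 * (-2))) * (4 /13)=-323 /78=-4.14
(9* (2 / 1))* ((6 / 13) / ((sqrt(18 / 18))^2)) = 108 / 13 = 8.31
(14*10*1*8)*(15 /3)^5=3500000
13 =13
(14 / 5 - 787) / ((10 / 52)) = -101946 / 25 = -4077.84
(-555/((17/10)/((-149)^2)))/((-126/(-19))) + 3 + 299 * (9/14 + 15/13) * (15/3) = -778445153/714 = -1090259.32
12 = 12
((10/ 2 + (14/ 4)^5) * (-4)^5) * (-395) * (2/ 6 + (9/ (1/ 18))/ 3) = 11652483146.67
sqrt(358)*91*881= 80171*sqrt(358)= 1516906.51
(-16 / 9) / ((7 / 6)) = -32 / 21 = -1.52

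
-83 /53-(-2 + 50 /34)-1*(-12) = 9878 /901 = 10.96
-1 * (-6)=6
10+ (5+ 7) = 22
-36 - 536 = -572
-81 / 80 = -1.01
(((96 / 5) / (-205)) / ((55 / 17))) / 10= -816 / 281875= -0.00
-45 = -45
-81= -81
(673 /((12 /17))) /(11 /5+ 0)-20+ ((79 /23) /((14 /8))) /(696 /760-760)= 633506218405 /1532545476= 413.37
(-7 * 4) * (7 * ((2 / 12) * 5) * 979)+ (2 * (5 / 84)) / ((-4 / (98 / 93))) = -178452155 / 1116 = -159903.36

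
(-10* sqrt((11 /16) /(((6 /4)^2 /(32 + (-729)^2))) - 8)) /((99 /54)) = -10* sqrt(5845915) /11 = -2198.03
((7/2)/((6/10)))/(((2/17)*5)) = 119/12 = 9.92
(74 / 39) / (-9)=-74 / 351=-0.21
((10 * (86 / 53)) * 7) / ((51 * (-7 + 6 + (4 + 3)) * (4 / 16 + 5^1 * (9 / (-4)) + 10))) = -3010 / 8109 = -0.37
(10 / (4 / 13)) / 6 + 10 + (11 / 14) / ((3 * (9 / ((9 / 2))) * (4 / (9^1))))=15.71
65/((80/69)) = 56.06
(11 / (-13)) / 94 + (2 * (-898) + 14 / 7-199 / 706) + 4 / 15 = -5804107838 / 3235245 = -1794.02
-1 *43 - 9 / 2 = -95 / 2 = -47.50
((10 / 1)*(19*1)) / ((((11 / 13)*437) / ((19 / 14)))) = 1235 / 1771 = 0.70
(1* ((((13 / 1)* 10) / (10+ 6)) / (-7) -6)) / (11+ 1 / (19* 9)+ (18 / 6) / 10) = -342855 / 541324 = -0.63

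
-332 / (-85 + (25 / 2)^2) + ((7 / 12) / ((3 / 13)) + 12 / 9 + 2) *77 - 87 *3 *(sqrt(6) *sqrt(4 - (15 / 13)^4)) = 1527529 / 3420 - 261 *sqrt(381714) / 169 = -507.52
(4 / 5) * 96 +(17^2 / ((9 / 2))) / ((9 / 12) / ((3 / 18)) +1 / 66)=203438 / 2235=91.02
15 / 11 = 1.36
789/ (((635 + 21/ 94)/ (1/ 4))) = 37083/ 119422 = 0.31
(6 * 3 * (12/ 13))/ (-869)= -216/ 11297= -0.02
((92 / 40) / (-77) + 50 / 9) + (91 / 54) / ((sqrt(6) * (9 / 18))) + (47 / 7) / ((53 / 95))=91 * sqrt(6) / 162 + 6449879 / 367290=18.94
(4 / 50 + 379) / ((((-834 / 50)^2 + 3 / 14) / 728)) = 804913200 / 812107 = 991.14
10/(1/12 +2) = 24/5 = 4.80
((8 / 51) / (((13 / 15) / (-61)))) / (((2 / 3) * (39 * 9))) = -1220 / 25857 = -0.05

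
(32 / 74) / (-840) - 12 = -46622 / 3885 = -12.00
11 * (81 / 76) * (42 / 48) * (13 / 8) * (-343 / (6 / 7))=-64891827 / 9728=-6670.62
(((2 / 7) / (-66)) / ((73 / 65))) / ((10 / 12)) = -0.00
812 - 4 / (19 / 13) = 15376 / 19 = 809.26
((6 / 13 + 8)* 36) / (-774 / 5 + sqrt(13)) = -15325200 / 7783763 - 99000* sqrt(13) / 7783763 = -2.01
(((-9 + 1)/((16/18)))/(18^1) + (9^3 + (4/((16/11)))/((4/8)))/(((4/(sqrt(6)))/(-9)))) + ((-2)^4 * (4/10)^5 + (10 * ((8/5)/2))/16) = 512/3125 - 13221 * sqrt(6)/8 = -4047.92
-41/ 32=-1.28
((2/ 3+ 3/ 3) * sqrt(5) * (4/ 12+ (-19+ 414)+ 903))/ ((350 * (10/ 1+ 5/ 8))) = 3116 * sqrt(5)/ 5355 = 1.30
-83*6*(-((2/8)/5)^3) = 249/4000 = 0.06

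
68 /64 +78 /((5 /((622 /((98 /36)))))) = 13976773 /3920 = 3565.50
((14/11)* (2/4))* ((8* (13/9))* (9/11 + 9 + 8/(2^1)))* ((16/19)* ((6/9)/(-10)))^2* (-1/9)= -0.04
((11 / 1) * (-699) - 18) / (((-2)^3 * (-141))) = -2569 / 376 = -6.83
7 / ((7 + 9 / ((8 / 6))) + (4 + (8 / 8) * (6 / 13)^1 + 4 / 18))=3276 / 8627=0.38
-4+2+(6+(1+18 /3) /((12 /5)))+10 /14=641 /84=7.63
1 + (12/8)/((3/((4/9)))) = 11/9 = 1.22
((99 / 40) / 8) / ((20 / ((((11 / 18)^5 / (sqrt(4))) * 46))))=40745903 / 1343692800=0.03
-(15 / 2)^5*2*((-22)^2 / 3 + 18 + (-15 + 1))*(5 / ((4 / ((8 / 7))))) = -11209821.43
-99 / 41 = -2.41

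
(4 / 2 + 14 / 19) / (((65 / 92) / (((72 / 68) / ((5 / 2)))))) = 13248 / 8075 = 1.64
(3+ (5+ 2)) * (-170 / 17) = -100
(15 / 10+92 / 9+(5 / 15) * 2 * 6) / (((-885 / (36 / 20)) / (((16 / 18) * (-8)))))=9056 / 39825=0.23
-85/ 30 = -17/ 6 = -2.83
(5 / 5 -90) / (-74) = 89 / 74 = 1.20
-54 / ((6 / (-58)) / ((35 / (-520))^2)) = 12789 / 5408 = 2.36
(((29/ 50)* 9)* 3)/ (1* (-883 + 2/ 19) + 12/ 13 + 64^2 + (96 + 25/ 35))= 1353807/ 286213700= 0.00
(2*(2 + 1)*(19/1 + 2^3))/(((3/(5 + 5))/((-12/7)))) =-6480/7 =-925.71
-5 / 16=-0.31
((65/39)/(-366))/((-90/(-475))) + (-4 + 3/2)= -49885/19764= -2.52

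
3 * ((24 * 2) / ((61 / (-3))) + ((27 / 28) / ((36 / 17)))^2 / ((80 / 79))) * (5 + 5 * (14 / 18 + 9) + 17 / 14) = -305428728441 / 857006080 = -356.39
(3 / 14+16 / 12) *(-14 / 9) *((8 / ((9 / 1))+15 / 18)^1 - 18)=19045 / 486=39.19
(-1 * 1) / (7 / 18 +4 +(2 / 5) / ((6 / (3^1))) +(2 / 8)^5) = -46080 / 211501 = -0.22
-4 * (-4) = 16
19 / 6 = 3.17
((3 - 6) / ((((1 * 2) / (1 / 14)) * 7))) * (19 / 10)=-57 / 1960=-0.03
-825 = -825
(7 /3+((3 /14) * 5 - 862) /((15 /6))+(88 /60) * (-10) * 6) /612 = -22577 /32130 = -0.70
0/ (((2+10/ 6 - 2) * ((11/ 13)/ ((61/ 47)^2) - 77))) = 0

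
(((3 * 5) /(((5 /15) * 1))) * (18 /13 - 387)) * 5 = -1127925 /13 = -86763.46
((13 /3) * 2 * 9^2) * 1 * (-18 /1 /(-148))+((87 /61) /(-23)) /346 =1533495423 /17961206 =85.38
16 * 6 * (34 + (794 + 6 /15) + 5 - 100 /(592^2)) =1095287241 /13690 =80006.37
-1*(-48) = 48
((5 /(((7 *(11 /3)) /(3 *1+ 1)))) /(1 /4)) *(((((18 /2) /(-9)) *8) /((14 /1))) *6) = -5760 /539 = -10.69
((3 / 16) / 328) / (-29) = -3 / 152192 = -0.00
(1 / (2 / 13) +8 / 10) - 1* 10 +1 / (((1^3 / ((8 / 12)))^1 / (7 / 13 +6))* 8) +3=659 / 780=0.84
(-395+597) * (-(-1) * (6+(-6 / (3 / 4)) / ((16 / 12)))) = 0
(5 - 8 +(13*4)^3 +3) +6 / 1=140614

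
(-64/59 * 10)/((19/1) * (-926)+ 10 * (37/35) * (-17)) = 35/57348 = 0.00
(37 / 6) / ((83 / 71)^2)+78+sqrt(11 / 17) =sqrt(187) / 17+3410569 / 41334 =83.32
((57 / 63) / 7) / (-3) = -0.04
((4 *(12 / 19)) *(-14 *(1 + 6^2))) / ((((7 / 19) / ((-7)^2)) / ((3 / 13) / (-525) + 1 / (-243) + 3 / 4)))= -3415491016 / 26325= -129743.25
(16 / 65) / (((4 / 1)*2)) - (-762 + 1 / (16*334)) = 762.03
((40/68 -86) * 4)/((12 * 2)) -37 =-871/17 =-51.24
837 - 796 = 41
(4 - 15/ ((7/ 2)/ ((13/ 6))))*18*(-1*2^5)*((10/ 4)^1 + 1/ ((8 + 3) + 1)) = 55056/ 7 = 7865.14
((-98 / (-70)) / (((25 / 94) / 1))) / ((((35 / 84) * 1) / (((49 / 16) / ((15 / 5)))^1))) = 16121 / 1250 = 12.90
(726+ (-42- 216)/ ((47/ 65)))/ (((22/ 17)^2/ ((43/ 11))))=53908326/ 62557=861.75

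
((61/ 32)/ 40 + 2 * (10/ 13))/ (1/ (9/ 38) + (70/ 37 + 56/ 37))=8788869/ 42265600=0.21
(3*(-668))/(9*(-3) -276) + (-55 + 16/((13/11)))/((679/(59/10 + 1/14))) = 3979541/636805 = 6.25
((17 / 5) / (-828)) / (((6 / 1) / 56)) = -119 / 3105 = -0.04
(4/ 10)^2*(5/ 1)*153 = 612/ 5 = 122.40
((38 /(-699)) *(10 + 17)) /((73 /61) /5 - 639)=52155 /22696763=0.00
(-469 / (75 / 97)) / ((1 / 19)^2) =-16422973 / 75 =-218972.97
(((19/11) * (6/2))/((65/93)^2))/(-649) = -492993/30162275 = -0.02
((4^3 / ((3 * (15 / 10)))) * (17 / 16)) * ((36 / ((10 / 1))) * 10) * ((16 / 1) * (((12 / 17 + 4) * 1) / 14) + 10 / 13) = 304320 / 91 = 3344.18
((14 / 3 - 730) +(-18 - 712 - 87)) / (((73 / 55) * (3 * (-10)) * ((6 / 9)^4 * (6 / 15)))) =2290365 / 4672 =490.23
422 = 422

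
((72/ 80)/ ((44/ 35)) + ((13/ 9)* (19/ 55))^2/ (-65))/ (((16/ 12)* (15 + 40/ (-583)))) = 369891293/ 10341540000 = 0.04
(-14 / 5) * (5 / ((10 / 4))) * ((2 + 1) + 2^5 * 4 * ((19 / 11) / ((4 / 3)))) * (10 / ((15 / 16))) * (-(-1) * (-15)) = 1663872 / 11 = 151261.09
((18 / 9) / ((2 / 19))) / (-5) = -19 / 5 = -3.80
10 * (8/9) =80/9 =8.89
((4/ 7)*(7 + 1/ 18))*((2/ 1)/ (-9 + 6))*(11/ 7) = -5588/ 1323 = -4.22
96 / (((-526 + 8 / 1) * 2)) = -24 / 259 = -0.09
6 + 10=16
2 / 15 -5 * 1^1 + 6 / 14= -466 / 105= -4.44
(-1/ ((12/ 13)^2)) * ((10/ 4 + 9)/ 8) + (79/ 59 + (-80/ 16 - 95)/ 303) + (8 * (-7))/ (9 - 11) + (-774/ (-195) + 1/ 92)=642493774129/ 20525656320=31.30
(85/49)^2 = 7225/2401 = 3.01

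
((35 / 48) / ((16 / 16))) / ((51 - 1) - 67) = -35 / 816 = -0.04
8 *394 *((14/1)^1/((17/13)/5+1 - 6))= -102440/11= -9312.73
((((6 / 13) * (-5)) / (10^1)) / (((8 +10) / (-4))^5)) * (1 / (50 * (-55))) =-16 / 351833625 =-0.00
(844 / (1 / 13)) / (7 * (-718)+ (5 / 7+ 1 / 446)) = -2.18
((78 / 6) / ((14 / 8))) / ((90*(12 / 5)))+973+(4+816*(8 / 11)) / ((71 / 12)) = 1074.01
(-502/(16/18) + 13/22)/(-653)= 24823/28732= 0.86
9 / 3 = 3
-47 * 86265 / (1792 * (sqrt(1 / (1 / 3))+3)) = -4054455 / 3584+1351485 * sqrt(3) / 3584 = -478.13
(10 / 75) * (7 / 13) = 14 / 195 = 0.07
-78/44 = -39/22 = -1.77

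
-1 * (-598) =598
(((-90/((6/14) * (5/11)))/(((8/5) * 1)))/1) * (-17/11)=446.25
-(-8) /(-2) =-4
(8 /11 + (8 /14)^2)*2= 1136 /539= 2.11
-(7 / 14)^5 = -1 / 32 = -0.03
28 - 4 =24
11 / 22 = 1 / 2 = 0.50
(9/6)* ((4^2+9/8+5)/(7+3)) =531/160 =3.32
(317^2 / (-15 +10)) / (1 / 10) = -200978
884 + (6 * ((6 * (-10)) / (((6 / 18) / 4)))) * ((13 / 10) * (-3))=17732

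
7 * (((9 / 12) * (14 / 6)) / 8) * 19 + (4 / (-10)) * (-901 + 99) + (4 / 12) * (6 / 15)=168013 / 480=350.03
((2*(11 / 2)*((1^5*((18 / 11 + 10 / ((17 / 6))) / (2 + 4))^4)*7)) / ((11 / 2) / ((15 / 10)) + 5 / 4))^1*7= 60.24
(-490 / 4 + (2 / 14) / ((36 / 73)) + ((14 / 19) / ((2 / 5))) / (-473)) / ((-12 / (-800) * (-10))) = 1383907295 / 1698543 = 814.76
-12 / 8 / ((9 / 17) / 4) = -34 / 3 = -11.33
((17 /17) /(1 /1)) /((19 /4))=4 /19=0.21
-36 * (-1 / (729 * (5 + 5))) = 2 / 405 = 0.00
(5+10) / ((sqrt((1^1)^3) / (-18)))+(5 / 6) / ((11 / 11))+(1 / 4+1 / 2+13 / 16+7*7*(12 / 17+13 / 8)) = -153.39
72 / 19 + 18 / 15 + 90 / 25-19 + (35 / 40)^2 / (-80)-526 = -52182947 / 97280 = -536.42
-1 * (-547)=547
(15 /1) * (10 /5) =30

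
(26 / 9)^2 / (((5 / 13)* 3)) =8788 / 1215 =7.23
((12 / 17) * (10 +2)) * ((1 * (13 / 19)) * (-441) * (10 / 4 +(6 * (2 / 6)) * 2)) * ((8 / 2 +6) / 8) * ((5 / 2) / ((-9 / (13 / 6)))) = 8073975 / 646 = 12498.41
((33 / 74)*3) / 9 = 11 / 74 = 0.15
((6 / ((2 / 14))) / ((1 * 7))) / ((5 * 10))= 3 / 25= 0.12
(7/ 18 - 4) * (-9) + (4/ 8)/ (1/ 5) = 35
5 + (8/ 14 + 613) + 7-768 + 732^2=3749771/ 7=535681.57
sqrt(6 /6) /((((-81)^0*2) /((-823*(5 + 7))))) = -4938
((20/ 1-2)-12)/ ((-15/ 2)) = -4/ 5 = -0.80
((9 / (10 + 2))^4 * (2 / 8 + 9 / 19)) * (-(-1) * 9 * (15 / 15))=40095 / 19456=2.06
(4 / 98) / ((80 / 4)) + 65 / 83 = 31933 / 40670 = 0.79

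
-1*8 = -8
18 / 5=3.60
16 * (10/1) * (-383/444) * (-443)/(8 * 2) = 848345/222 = 3821.37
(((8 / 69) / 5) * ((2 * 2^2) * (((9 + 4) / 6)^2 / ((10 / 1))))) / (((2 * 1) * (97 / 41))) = 27716 / 1505925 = 0.02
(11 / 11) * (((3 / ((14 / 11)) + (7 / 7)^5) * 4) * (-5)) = -470 / 7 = -67.14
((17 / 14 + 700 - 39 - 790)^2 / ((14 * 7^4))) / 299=3200521 / 1969914856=0.00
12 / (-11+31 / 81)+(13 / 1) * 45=583.87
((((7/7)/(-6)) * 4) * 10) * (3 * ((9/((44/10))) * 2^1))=-900/11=-81.82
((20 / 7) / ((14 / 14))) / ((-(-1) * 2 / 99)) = 990 / 7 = 141.43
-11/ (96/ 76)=-209/ 24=-8.71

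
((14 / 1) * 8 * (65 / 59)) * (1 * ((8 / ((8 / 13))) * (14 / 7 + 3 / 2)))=331240 / 59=5614.24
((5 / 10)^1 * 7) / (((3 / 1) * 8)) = 7 / 48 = 0.15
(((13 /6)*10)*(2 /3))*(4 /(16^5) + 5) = 28398955 /393216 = 72.22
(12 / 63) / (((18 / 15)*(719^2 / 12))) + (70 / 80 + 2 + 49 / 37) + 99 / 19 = 574520179661 / 61055161944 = 9.41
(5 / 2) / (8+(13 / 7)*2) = 35 / 164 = 0.21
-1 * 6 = -6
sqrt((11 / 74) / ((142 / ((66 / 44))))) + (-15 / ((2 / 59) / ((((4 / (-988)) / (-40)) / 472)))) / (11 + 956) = -3 / 30572672 + sqrt(173382) / 10508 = 0.04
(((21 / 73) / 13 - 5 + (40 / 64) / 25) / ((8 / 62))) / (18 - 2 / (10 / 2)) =-5828341 / 2672384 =-2.18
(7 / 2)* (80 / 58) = 140 / 29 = 4.83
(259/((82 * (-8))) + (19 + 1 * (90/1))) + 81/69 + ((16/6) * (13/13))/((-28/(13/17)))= 590923591/5386416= 109.71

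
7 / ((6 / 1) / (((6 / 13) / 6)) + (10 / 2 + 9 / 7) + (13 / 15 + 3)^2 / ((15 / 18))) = 18375 / 268346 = 0.07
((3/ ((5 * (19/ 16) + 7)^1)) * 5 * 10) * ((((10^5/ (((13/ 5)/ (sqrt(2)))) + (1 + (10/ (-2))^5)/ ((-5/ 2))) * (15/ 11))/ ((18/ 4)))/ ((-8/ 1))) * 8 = -4000000000 * sqrt(2)/ 29601-908800/ 207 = -195493.82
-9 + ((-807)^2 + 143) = 651383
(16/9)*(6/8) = 4/3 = 1.33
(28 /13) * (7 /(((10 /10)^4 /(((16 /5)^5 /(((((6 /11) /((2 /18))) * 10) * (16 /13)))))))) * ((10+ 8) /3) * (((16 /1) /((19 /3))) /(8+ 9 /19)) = 149.78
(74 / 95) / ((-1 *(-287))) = 74 / 27265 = 0.00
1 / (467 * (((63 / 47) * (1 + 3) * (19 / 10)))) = 235 / 1117998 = 0.00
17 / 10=1.70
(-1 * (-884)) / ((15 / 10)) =1768 / 3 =589.33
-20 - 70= -90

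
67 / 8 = 8.38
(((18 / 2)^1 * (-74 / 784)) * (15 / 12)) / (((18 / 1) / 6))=-555 / 1568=-0.35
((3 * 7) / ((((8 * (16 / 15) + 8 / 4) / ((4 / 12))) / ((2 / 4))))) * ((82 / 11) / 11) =4305 / 19118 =0.23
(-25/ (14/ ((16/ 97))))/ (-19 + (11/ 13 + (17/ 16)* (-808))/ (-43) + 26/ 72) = -4024800/ 17852947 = -0.23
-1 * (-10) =10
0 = 0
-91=-91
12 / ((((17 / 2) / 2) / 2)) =96 / 17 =5.65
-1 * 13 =-13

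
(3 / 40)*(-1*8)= -3 / 5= -0.60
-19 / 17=-1.12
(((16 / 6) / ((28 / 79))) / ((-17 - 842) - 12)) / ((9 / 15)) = -790 / 54873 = -0.01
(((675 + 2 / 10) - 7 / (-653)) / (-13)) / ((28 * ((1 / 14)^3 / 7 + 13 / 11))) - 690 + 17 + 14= -7001477574723 / 10599153175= -660.57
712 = 712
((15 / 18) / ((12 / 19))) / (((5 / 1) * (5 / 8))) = 19 / 45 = 0.42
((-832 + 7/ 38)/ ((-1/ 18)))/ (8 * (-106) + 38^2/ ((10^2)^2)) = -711202500/ 40273141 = -17.66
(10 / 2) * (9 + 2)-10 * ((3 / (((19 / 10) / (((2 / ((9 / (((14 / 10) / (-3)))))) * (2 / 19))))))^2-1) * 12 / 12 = 686108705 / 10556001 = 65.00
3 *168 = 504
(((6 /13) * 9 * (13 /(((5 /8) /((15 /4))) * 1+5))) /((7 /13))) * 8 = 33696 /217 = 155.28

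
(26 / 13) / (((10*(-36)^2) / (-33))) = -11 / 2160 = -0.01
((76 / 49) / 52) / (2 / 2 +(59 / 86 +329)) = 1634 / 18115643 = 0.00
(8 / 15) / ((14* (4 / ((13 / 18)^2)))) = 169 / 34020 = 0.00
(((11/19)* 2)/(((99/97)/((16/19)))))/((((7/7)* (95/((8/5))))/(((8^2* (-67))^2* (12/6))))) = 913169186816/1543275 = 591708.66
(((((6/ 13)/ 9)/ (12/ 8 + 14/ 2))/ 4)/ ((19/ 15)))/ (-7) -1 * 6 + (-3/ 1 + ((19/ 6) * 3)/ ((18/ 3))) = -7.42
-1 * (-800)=800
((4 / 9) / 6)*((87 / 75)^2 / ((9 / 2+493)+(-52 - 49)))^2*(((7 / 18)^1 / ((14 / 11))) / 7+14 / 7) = 145699886 / 83568136640625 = 0.00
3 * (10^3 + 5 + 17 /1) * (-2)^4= 49056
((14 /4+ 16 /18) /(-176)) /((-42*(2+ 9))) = 79 /1463616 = 0.00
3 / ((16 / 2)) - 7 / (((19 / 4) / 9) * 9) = -167 / 152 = -1.10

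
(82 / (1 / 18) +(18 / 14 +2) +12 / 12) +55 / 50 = 103697 / 70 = 1481.39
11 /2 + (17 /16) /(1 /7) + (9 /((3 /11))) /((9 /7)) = 1853 /48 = 38.60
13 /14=0.93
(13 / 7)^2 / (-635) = -169 / 31115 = -0.01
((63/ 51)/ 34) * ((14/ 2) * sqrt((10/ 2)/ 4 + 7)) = 147 * sqrt(33)/ 1156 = 0.73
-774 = -774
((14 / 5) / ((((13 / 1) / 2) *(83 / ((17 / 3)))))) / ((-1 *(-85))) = 28 / 80925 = 0.00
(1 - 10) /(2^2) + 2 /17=-145 /68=-2.13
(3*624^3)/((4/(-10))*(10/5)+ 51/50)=36445593600/11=3313235781.82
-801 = -801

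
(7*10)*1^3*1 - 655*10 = -6480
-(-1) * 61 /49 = 1.24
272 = 272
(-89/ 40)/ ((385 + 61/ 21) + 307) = -1869/ 583720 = -0.00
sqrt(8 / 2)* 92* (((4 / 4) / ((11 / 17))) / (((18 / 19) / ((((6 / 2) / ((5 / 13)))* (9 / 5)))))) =1158924 / 275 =4214.27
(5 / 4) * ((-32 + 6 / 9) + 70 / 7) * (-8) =640 / 3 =213.33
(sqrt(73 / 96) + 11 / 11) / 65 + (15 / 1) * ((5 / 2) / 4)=sqrt(438) / 1560 + 4883 / 520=9.40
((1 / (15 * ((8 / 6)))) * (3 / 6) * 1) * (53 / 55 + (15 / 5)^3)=769 / 1100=0.70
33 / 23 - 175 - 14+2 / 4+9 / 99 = -186.97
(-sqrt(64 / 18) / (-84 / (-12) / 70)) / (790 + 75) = -8 *sqrt(2) / 519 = -0.02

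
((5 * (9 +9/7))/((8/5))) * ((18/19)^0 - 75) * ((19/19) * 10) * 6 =-999000/7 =-142714.29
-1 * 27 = -27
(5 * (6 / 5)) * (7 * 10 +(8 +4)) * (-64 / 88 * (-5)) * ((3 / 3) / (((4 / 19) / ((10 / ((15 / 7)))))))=436240 / 11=39658.18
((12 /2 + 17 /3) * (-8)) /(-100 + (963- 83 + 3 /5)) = -1400 /11709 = -0.12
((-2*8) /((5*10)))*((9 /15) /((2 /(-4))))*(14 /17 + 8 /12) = 1216 /2125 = 0.57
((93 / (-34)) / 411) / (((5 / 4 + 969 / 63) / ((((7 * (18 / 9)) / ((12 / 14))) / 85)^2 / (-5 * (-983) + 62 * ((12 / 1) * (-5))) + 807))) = -0.32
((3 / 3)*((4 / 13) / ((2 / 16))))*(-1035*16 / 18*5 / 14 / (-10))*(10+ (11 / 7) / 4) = 535440 / 637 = 840.57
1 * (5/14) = 5/14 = 0.36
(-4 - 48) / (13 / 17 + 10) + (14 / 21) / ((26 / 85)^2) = 47311 / 20618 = 2.29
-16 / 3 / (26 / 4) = -32 / 39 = -0.82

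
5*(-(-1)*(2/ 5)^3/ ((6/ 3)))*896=3584/ 25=143.36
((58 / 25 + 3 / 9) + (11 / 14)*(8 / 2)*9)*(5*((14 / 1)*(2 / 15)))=64972 / 225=288.76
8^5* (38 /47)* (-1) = -1245184 /47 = -26493.28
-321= -321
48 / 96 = 1 / 2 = 0.50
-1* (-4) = 4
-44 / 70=-22 / 35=-0.63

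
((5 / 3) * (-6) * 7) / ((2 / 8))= -280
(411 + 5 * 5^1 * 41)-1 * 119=1317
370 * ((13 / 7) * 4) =19240 / 7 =2748.57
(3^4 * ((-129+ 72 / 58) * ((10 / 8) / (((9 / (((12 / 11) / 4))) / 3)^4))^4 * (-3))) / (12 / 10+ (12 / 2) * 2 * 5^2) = 937828125 / 171247658842594181078528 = 0.00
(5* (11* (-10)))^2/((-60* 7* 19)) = -37.91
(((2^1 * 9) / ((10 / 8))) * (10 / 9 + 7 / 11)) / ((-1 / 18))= -24912 / 55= -452.95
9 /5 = 1.80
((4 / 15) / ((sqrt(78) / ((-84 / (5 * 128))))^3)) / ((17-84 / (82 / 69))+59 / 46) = 323449 * sqrt(78) / 171026053120000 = 0.00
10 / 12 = 5 / 6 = 0.83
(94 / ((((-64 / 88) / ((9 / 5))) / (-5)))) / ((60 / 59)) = 91509 / 80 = 1143.86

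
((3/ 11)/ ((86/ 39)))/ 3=39/ 946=0.04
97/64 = 1.52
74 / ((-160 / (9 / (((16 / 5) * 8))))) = -333 / 2048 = -0.16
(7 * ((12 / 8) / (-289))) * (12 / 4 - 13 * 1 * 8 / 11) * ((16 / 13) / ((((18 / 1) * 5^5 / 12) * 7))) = 1136 / 129146875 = 0.00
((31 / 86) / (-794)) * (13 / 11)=-403 / 751124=-0.00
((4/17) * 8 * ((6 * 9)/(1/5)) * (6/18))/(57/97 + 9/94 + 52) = 26259840/8166239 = 3.22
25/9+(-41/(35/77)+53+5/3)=-1474/45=-32.76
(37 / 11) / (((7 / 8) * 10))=148 / 385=0.38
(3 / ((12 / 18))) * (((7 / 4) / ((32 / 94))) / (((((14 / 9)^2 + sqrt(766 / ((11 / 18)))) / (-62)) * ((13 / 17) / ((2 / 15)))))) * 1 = 732554361 / 1510356640 - 330261057 * sqrt(4213) / 3020713280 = -6.61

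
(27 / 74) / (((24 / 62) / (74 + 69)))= 39897 / 296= 134.79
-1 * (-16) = 16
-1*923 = -923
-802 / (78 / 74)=-29674 / 39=-760.87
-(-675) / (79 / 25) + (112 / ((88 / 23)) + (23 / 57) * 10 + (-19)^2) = 30111874 / 49533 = 607.92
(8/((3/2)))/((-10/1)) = -8/15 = -0.53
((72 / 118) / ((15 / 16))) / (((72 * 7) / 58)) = 0.07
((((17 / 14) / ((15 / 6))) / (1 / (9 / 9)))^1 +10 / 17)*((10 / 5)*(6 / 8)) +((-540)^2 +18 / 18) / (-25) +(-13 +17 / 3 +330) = -11339.76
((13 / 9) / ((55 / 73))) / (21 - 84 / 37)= 35113 / 343035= 0.10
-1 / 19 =-0.05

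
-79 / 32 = -2.47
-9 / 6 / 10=-3 / 20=-0.15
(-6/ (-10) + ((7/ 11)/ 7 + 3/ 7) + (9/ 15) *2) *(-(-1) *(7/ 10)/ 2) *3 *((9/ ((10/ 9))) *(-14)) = -1518993/ 5500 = -276.18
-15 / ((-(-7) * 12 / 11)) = -55 / 28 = -1.96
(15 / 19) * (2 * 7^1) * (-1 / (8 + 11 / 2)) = -140 / 171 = -0.82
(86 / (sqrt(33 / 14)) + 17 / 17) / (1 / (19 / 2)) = 19 / 2 + 817 * sqrt(462) / 33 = 541.64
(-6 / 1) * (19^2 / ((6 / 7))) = -2527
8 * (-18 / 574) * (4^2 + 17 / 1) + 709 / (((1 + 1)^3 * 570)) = -8.12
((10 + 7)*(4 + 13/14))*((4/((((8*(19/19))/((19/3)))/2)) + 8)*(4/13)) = 369.52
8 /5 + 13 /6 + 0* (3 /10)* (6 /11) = 113 /30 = 3.77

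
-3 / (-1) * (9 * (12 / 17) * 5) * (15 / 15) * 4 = 6480 / 17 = 381.18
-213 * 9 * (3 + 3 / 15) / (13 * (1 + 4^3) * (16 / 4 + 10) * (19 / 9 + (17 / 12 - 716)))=552096 / 758569175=0.00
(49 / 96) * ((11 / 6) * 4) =539 / 144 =3.74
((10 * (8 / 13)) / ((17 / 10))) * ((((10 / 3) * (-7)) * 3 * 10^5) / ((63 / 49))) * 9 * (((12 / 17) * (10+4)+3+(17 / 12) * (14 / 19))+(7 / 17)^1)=-2543206832.63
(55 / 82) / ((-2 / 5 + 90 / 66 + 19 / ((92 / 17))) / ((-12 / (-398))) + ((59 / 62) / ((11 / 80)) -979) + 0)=-8627300 / 10594532717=-0.00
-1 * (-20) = 20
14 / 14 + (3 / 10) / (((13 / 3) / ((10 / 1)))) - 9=-95 / 13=-7.31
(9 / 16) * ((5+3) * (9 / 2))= 20.25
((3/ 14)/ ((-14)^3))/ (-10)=0.00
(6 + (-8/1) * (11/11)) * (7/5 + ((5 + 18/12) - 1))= -69/5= -13.80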